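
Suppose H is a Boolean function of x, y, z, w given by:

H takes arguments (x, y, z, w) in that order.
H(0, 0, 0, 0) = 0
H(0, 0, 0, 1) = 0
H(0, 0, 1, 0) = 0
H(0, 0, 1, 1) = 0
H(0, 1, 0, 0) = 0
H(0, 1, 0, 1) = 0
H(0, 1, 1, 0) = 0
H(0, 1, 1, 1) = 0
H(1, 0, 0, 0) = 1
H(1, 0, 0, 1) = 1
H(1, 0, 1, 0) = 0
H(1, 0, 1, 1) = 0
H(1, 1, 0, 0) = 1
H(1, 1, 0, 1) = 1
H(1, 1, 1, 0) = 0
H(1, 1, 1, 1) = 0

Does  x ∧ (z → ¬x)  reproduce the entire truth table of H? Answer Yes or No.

Yes

Test each input against both H and the formula:
  x=0, y=0, z=0, w=0: formula gives 0, H = 0 ✓
  x=0, y=0, z=0, w=1: formula gives 0, H = 0 ✓
  x=0, y=0, z=1, w=0: formula gives 0, H = 0 ✓
  x=0, y=0, z=1, w=1: formula gives 0, H = 0 ✓
  …and likewise for the remaining 12 rows.
Every row agrees, so the formula is equivalent.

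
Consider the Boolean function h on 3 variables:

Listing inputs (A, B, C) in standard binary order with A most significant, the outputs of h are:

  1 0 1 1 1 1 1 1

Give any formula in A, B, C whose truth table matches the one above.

Only row (0,0,1) gives 0. So h is 1 everywhere except there — the complement of the minterm ¬A·¬B·C.

h(A, B, C) = ¬((¬A ∧ ¬B) ∧ C)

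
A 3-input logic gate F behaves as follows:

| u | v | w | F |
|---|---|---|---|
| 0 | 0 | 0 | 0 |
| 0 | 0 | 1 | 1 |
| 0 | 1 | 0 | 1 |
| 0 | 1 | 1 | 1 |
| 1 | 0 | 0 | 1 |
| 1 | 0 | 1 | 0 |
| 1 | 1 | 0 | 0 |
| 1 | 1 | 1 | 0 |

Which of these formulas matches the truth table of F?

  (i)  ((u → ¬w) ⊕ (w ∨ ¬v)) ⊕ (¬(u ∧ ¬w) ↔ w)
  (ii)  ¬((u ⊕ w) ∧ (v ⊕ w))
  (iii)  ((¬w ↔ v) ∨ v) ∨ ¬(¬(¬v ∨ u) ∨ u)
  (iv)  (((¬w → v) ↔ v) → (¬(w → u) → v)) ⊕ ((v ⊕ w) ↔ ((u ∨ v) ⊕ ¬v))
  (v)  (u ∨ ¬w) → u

i

(ii): at (0,0,0) it gives 1, but F = 0 — eliminated.
(iii): at (0,0,0) it gives 1, but F = 0 — eliminated.
(iv): at (0,0,0) it gives 1, but F = 0 — eliminated.
(v): at (0,1,0) it gives 0, but F = 1 — eliminated.
(i) is the remaining candidate, and it agrees with F on all 8 inputs.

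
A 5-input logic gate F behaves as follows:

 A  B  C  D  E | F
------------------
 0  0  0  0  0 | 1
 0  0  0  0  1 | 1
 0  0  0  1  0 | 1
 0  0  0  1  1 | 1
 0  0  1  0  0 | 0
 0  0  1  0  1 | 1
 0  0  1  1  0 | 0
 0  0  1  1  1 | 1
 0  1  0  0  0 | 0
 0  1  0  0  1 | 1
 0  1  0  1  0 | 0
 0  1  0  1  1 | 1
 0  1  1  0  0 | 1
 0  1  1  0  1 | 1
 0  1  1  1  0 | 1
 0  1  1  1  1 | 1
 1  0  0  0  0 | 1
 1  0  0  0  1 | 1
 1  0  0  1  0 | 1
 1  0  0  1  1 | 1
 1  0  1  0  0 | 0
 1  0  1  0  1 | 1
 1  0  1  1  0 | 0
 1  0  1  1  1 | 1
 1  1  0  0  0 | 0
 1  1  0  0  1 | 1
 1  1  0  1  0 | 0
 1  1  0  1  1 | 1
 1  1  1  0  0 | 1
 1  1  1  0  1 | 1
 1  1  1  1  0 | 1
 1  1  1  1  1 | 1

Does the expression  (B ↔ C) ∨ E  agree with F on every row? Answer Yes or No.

Yes

Check the formula against F row by row:
  A=0, B=0, C=0, D=0, E=0: formula gives 1, F = 1 ✓
  A=0, B=0, C=0, D=0, E=1: formula gives 1, F = 1 ✓
  A=0, B=0, C=0, D=1, E=0: formula gives 1, F = 1 ✓
  A=0, B=0, C=0, D=1, E=1: formula gives 1, F = 1 ✓
  … (the remaining 28 rows also agree.)
Every row agrees, so the formula is equivalent.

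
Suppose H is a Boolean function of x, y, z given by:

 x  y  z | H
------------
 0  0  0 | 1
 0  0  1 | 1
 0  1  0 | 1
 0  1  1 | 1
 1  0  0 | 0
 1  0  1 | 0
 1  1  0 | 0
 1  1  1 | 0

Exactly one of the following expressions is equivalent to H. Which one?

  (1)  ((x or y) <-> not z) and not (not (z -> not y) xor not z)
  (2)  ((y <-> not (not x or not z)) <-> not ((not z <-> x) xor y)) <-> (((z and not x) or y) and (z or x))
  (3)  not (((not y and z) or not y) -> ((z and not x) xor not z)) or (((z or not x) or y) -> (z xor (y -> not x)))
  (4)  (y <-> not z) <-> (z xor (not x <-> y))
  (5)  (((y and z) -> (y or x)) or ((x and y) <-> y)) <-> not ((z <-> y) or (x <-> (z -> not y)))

4

(1) fails at (0,0,0): the formula yields 0, H is 1.
(2) fails at (0,0,0): the formula yields 0, H is 1.
(3) fails at (0,0,1): the formula yields 0, H is 1.
(5) fails at (0,0,0): the formula yields 0, H is 1.
That leaves (4). Evaluating it on every row reproduces the table of H exactly.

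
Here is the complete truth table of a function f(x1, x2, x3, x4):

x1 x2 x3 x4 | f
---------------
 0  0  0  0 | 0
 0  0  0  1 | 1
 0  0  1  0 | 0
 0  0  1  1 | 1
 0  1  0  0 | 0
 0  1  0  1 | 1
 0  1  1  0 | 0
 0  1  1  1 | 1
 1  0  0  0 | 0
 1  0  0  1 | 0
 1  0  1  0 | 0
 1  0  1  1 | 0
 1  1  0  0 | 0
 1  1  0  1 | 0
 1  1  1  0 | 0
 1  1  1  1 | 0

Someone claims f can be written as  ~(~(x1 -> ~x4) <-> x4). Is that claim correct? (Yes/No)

Check the formula against f row by row:
  x1=0, x2=0, x3=0, x4=0: formula gives 0, f = 0 ✓
  x1=0, x2=0, x3=0, x4=1: formula gives 1, f = 1 ✓
  x1=0, x2=0, x3=1, x4=0: formula gives 0, f = 0 ✓
  x1=0, x2=0, x3=1, x4=1: formula gives 1, f = 1 ✓
  …and likewise for the remaining 12 rows.
No disagreement on any input; they are logically equivalent.

Yes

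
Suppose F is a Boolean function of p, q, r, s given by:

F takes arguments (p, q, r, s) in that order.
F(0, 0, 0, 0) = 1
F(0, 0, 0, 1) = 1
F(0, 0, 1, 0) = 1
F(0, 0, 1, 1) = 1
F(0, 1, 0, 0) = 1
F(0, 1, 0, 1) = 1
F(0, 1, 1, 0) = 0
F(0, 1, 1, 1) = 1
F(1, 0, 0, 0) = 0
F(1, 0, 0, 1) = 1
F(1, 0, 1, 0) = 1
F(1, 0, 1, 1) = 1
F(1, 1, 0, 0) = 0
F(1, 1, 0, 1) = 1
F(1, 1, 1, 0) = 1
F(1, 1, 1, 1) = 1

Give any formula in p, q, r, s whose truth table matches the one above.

F(p, q, r, s) = ~(((((~p & q) & r) & ~s) | (((p & ~q) & ~r) & ~s)) | (((p & q) & ~r) & ~s))

F is 0 on only 3 rows — (0,1,1,0), (1,0,0,0), (1,1,0,0). Writing each as a minterm (¬p·q·r·¬s, p·¬q·¬r·¬s, p·q·¬r·¬s) and OR-ing them characterizes exactly where F=0, so F is the negation of that disjunction.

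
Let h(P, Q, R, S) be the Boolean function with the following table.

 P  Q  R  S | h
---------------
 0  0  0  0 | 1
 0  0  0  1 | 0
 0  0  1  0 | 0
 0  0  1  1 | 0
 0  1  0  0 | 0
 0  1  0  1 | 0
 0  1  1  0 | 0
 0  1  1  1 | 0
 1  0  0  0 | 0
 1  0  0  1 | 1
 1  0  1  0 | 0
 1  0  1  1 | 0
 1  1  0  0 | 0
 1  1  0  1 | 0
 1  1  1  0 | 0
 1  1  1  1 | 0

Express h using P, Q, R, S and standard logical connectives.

The 1-rows are (0,0,0,0), (1,0,0,1). Each contributes one minterm — ¬P·¬Q·¬R·¬S; P·¬Q·¬R·S — and their disjunction is a sum-of-products form of h.

h(P, Q, R, S) = (((¬P ∧ ¬Q) ∧ ¬R) ∧ ¬S) ∨ (((P ∧ ¬Q) ∧ ¬R) ∧ S)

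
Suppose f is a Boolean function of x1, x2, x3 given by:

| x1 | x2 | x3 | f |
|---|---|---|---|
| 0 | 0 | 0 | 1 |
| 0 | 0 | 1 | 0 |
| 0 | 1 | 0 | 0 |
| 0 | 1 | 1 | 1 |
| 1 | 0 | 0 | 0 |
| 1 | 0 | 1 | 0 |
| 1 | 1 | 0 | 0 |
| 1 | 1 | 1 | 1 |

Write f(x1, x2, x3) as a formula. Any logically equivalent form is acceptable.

f(x1, x2, x3) = (((x1' · x2') · x3') + ((x1' · x2) · x3)) + ((x1 · x2) · x3)

Collect the rows where f=1 — (0,0,0), (0,1,1), (1,1,1) — and write one minterm per row: ¬x1·¬x2·¬x3, ¬x1·x2·x3, x1·x2·x3. Their union (logical OR) reproduces the table exactly.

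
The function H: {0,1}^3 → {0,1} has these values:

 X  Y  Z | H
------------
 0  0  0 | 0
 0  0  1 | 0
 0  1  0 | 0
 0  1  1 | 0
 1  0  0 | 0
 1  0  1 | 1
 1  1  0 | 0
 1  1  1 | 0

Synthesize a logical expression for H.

H(X, Y, Z) = (X ∧ ¬Y) ∧ Z

Only row (1,0,1) gives 1. That row's minterm X·¬Y·Z is H directly.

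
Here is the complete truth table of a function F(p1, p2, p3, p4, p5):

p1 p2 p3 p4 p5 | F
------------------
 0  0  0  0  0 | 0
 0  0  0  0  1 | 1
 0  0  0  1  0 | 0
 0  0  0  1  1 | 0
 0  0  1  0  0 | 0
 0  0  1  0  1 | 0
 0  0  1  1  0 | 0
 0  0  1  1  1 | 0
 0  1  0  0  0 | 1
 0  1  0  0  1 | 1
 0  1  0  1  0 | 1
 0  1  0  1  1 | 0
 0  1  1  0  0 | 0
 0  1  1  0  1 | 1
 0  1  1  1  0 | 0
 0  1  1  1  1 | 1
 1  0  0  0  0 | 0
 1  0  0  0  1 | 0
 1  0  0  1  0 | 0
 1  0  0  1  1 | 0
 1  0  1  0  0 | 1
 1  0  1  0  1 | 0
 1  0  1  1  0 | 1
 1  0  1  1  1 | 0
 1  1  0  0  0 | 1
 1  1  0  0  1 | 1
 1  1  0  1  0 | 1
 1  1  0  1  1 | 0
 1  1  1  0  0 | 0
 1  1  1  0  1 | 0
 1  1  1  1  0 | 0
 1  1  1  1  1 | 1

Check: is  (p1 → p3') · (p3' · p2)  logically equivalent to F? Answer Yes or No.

Test each input against both F and the formula:
  p1=0, p2=0, p3=0, p4=0, p5=0: formula gives 0, F = 0 ✓
  p1=0, p2=0, p3=0, p4=0, p5=1: formula gives 0, but F = 1 ✗
A single disagreement suffices: at (0,0,0,0,1) they differ, so the formula does not compute F.

No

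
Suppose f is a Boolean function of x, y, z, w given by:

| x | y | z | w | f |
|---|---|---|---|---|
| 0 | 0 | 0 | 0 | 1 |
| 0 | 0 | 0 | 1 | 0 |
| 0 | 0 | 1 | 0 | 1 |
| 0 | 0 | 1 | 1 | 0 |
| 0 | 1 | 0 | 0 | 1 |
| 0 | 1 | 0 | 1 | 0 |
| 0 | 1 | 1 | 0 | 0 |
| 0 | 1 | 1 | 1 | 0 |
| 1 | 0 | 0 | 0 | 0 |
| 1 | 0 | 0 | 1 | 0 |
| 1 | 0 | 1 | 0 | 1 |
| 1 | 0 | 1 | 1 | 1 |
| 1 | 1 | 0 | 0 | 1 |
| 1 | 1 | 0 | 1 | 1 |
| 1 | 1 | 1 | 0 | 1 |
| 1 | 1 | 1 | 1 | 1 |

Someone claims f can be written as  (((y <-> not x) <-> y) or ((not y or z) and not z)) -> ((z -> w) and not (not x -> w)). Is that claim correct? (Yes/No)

Test each input against both f and the formula:
  x=0, y=0, z=0, w=0: formula gives 1, f = 1 ✓
  x=0, y=0, z=0, w=1: formula gives 0, f = 0 ✓
  x=0, y=0, z=1, w=0: formula gives 0, but f = 1 ✗
A single disagreement suffices: at (0,0,1,0) they differ, so the formula does not compute f.

No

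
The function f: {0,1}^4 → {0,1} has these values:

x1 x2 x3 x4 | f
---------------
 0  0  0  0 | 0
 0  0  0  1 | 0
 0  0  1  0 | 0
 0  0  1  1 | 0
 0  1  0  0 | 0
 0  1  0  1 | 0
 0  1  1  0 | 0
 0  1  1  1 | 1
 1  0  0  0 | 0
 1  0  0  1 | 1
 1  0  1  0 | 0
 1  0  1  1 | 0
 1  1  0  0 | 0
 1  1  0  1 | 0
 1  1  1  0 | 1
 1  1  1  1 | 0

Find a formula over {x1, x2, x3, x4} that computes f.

The 1-rows are (0,1,1,1), (1,0,0,1), (1,1,1,0). Each contributes one minterm — ¬x1·x2·x3·x4; x1·¬x2·¬x3·x4; x1·x2·x3·¬x4 — and their disjunction is a sum-of-products form of f.

f(x1, x2, x3, x4) = ((((~x1 & x2) & x3) & x4) | (((x1 & ~x2) & ~x3) & x4)) | (((x1 & x2) & x3) & ~x4)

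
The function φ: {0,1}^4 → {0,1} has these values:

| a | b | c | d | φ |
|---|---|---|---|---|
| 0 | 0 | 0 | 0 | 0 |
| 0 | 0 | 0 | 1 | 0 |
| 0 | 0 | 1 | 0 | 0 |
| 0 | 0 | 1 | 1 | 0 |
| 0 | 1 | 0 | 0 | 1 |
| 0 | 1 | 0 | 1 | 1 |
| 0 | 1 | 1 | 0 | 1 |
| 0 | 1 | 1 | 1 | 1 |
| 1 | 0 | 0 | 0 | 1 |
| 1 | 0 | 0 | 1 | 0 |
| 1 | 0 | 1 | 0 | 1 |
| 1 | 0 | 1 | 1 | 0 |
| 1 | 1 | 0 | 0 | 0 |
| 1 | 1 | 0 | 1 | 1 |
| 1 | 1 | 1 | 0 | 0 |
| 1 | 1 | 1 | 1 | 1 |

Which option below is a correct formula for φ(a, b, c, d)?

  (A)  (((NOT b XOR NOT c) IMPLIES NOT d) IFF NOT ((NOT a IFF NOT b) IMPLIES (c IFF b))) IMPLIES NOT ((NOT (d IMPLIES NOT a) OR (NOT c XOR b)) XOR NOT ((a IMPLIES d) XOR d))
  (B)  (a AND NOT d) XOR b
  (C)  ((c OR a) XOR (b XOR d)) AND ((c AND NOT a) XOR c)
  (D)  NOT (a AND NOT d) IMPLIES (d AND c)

B

(A) disagrees with φ on (0,0,0,0) (formula → 1, table → 0); rule it out.
(C) disagrees with φ on (0,1,0,0) (formula → 0, table → 1); rule it out.
(D) disagrees with φ on (0,0,1,1) (formula → 1, table → 0); rule it out.
Only (B) survives; checking it on all 16 rows confirms it matches φ.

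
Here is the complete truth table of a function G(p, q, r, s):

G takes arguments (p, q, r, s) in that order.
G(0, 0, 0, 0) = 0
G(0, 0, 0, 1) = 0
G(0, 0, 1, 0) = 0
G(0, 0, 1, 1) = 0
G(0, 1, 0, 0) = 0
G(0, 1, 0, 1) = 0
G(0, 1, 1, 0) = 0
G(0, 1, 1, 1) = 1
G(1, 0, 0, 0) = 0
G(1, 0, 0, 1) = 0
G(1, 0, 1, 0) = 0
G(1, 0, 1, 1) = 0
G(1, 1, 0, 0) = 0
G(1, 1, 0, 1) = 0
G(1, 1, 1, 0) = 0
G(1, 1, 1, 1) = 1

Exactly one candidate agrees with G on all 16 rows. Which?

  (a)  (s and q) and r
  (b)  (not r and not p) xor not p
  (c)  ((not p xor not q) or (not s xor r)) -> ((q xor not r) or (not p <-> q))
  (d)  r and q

(b) fails at (0,0,1,0): the formula yields 1, G is 0.
(c) fails at (0,0,0,0): the formula yields 1, G is 0.
(d) fails at (0,1,1,0): the formula yields 1, G is 0.
(a) is the remaining candidate, and it agrees with G on all 16 inputs.

a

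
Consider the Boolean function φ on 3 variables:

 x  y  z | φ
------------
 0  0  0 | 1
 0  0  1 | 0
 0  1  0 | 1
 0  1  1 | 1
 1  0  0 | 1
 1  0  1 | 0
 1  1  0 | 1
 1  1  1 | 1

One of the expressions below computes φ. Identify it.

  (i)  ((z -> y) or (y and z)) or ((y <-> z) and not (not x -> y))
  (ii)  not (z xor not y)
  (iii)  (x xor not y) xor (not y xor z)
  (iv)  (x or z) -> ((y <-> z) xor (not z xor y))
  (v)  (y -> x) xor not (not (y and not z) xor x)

(ii) disagrees with φ on (0,0,0) (formula → 0, table → 1); rule it out.
(iii) disagrees with φ on (0,0,0) (formula → 0, table → 1); rule it out.
(iv) disagrees with φ on (0,1,1) (formula → 0, table → 1); rule it out.
(v) disagrees with φ on (0,0,1) (formula → 1, table → 0); rule it out.
That leaves (i). Evaluating it on every row reproduces the table of φ exactly.

i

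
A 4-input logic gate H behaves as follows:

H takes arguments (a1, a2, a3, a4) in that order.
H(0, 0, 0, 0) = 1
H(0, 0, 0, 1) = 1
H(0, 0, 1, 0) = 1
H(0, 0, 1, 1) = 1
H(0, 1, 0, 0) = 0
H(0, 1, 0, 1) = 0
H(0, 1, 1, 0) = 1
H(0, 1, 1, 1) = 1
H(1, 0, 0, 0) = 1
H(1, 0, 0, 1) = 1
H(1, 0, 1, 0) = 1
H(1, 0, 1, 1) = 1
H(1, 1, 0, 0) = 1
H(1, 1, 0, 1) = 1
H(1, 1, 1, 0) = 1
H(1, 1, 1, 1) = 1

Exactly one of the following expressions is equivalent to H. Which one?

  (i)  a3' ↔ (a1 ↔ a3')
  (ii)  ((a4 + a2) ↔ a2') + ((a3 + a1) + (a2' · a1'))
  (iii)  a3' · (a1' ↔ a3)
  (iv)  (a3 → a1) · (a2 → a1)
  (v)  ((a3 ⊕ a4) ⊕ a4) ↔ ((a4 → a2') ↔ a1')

(i): at (0,0,0,0) it gives 0, but H = 1 — eliminated.
(iii): at (0,0,0,0) it gives 0, but H = 1 — eliminated.
(iv): at (0,0,1,0) it gives 0, but H = 1 — eliminated.
(v): at (0,0,0,0) it gives 0, but H = 1 — eliminated.
(ii) is the remaining candidate, and it agrees with H on all 16 inputs.

ii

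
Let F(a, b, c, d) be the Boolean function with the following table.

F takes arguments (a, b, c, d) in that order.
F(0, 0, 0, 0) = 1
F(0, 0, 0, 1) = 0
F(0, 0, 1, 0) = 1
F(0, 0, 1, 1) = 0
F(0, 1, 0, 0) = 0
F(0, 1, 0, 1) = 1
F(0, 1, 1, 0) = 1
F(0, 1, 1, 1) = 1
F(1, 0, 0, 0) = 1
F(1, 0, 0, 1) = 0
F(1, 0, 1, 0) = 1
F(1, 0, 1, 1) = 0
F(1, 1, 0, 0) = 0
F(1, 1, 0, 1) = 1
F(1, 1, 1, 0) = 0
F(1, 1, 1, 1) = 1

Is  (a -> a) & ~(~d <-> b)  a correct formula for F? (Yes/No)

Evaluate (a -> a) & ~(~d <-> b) on each row and compare to F:
  a=0, b=0, c=0, d=0: formula gives 1, F = 1 ✓
  a=0, b=0, c=0, d=1: formula gives 0, F = 0 ✓
  a=0, b=0, c=1, d=0: formula gives 1, F = 1 ✓
  a=0, b=0, c=1, d=1: formula gives 0, F = 0 ✓
  …
  a=0, b=1, c=1, d=0: formula gives 0, but F = 1 ✗
A single disagreement suffices: at (0,1,1,0) they differ, so the formula does not compute F.

No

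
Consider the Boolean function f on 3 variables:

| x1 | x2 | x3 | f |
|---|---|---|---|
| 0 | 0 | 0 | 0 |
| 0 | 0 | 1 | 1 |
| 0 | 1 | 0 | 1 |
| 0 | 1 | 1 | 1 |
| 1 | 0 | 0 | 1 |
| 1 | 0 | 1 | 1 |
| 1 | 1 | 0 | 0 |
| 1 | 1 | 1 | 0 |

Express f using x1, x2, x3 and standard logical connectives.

f is 0 on only 3 rows — (0,0,0), (1,1,0), (1,1,1). Writing each as a minterm (¬x1·¬x2·¬x3, x1·x2·¬x3, x1·x2·x3) and OR-ing them characterizes exactly where f=0, so f is the negation of that disjunction.

f(x1, x2, x3) = not ((((not x1 and not x2) and not x3) or ((x1 and x2) and not x3)) or ((x1 and x2) and x3))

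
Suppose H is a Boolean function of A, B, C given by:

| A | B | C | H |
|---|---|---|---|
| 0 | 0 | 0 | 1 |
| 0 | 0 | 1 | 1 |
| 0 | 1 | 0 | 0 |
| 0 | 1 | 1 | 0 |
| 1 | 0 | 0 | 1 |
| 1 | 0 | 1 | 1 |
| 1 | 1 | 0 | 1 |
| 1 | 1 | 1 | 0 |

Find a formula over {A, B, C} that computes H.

H(A, B, C) = NOT ((((NOT A AND B) AND NOT C) OR ((NOT A AND B) AND C)) OR ((A AND B) AND C))

There are just 3 zero rows: (0,1,0), (0,1,1), (1,1,1). Their minterms are ¬A·B·¬C, ¬A·B·C, A·B·C; the OR of those covers precisely the 0-outputs, and negating it yields H.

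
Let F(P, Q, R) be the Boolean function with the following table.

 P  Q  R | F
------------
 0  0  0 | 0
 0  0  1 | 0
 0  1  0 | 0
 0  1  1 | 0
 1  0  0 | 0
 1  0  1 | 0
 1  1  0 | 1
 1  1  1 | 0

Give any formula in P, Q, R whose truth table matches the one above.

Only row (1,1,0) gives 1. That row's minterm P·Q·¬R is F directly.

F(P, Q, R) = (P ∧ Q) ∧ ¬R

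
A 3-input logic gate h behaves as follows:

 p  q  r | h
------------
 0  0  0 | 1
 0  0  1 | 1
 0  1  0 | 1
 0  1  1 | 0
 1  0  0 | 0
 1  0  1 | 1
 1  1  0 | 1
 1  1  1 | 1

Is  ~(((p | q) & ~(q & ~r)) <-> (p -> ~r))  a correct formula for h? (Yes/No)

Check the formula against h row by row:
  p=0, q=0, r=0: formula gives 1, h = 1 ✓
  p=0, q=0, r=1: formula gives 1, h = 1 ✓
  p=0, q=1, r=0: formula gives 1, h = 1 ✓
  p=0, q=1, r=1: formula gives 0, h = 0 ✓
  p=1, q=0, r=0: formula gives 0, h = 0 ✓
  … (the remaining 3 rows also agree.)
Every row agrees, so the formula is equivalent.

Yes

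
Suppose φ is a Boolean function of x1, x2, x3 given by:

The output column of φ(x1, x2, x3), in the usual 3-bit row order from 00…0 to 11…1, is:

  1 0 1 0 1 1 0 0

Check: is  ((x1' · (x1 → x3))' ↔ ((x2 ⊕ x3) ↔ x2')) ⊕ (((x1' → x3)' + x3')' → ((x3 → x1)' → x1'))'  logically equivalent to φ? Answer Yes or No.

No

Test each input against both φ and the formula:
  x1=0, x2=0, x3=0: formula gives 1, φ = 1 ✓
  x1=0, x2=0, x3=1: formula gives 0, φ = 0 ✓
  x1=0, x2=1, x3=0: formula gives 1, φ = 1 ✓
  x1=0, x2=1, x3=1: formula gives 0, φ = 0 ✓
  x1=1, x2=0, x3=0: formula gives 0, but φ = 1 ✗
A single disagreement suffices: at (1,0,0) they differ, so the formula does not compute φ.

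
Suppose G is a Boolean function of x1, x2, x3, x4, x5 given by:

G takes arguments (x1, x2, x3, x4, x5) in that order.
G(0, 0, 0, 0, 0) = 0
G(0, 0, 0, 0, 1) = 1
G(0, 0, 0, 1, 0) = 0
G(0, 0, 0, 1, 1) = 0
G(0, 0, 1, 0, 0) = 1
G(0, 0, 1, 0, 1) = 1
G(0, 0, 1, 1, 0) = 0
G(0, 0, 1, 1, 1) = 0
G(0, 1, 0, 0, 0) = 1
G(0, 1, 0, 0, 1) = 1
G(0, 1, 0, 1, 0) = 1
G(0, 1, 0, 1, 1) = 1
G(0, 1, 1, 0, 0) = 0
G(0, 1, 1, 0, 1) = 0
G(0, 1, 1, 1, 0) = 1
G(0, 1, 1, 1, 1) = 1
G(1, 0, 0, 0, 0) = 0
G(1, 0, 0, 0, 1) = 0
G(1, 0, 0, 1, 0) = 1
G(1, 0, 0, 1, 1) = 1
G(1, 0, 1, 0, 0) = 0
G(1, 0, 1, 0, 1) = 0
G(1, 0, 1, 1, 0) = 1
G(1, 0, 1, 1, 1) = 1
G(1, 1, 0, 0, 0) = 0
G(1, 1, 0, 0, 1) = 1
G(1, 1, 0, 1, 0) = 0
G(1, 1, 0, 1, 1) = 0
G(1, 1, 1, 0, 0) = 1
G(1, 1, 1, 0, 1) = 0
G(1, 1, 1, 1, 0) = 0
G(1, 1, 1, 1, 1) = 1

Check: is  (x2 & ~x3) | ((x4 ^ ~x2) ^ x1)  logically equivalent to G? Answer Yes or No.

Evaluate (x2 & ~x3) | ((x4 ^ ~x2) ^ x1) on each row and compare to G:
  x1=0, x2=0, x3=0, x4=0, x5=0: formula gives 1, but G = 0 ✗
Since they disagree at (0,0,0,0,0), the expression is not a correct formula for G.

No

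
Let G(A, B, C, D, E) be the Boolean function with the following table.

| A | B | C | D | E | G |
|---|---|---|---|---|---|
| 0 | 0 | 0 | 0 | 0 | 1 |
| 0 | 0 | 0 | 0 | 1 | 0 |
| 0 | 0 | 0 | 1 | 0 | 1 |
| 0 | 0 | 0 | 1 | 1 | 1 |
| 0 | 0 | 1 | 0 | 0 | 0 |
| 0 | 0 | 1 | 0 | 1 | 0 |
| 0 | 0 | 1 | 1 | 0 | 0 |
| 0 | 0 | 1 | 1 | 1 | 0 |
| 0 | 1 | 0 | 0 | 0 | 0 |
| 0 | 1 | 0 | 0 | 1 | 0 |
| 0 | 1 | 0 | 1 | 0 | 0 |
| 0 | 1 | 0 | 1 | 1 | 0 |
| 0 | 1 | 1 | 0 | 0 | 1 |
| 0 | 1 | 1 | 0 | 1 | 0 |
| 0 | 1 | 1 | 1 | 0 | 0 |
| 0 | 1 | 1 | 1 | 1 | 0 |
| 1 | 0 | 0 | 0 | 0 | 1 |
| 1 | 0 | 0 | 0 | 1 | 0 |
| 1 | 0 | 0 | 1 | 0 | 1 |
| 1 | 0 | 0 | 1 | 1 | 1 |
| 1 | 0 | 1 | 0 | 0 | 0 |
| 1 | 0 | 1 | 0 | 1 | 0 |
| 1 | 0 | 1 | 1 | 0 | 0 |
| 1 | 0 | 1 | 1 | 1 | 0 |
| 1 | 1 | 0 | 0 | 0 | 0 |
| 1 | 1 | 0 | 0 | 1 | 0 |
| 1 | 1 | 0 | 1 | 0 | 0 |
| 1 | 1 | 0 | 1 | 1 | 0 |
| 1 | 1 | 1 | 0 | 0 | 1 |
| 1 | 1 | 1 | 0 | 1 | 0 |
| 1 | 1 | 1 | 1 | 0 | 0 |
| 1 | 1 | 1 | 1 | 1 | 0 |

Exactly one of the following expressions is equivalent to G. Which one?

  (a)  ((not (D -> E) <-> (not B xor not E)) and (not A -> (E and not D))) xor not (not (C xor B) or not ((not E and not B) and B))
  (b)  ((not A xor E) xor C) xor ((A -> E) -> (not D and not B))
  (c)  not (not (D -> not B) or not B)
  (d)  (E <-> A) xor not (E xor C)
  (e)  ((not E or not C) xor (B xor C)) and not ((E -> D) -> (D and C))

e

(a) disagrees with G on (0,0,0,0,0) (formula → 0, table → 1); rule it out.
(b) disagrees with G on (0,0,0,0,0) (formula → 0, table → 1); rule it out.
(c) disagrees with G on (0,0,0,0,0) (formula → 0, table → 1); rule it out.
(d) disagrees with G on (0,0,0,0,0) (formula → 0, table → 1); rule it out.
That leaves (e). Evaluating it on every row reproduces the table of G exactly.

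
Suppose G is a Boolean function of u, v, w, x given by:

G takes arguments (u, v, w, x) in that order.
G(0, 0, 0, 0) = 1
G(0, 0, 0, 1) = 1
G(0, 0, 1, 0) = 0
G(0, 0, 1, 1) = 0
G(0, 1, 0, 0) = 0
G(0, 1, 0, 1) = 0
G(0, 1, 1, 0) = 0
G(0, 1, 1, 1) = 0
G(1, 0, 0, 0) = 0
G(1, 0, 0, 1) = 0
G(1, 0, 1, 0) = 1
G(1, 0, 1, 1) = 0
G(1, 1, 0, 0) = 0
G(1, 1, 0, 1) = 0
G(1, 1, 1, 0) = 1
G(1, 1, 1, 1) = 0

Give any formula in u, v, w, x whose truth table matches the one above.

G(u, v, w, x) = (((((¬u ∧ ¬v) ∧ ¬w) ∧ ¬x) ∨ (((¬u ∧ ¬v) ∧ ¬w) ∧ x)) ∨ (((u ∧ ¬v) ∧ w) ∧ ¬x)) ∨ (((u ∧ v) ∧ w) ∧ ¬x)

G=1 on 4 inputs: (0,0,0,0), (0,0,0,1), (1,0,1,0), (1,1,1,0). Reading each as a conjunction of literals (¬u·¬v·¬w·¬x, ¬u·¬v·¬w·x, u·¬v·w·¬x, u·v·w·¬x) and taking the OR gives the canonical DNF.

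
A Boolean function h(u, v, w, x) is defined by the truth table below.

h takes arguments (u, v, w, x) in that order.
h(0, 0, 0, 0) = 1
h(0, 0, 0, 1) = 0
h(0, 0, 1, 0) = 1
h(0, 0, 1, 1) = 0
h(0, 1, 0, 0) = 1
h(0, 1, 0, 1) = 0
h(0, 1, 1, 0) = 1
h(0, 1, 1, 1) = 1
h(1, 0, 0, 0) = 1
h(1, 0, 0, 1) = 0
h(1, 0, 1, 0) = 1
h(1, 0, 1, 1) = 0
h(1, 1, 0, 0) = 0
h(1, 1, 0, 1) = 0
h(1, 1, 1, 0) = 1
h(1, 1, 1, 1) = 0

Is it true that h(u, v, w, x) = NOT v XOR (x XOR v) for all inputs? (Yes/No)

No

Check the formula against h row by row:
  u=0, v=0, w=0, x=0: formula gives 1, h = 1 ✓
  u=0, v=0, w=0, x=1: formula gives 0, h = 0 ✓
  u=0, v=0, w=1, x=0: formula gives 1, h = 1 ✓
  u=0, v=0, w=1, x=1: formula gives 0, h = 0 ✓
  …
  u=0, v=1, w=1, x=1: formula gives 0, but h = 1 ✗
Since they disagree at (0,1,1,1), the expression is not a correct formula for h.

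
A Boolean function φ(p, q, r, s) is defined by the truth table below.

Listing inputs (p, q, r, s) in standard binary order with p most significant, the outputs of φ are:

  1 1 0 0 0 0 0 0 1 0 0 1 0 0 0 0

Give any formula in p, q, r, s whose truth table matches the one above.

φ=1 on 4 inputs: (0,0,0,0), (0,0,0,1), (1,0,0,0), (1,0,1,1). Reading each as a conjunction of literals (¬p·¬q·¬r·¬s, ¬p·¬q·¬r·s, p·¬q·¬r·¬s, p·¬q·r·s) and taking the OR gives the canonical DNF.

φ(p, q, r, s) = (((((p' · q') · r') · s') + (((p' · q') · r') · s)) + (((p · q') · r') · s')) + (((p · q') · r) · s)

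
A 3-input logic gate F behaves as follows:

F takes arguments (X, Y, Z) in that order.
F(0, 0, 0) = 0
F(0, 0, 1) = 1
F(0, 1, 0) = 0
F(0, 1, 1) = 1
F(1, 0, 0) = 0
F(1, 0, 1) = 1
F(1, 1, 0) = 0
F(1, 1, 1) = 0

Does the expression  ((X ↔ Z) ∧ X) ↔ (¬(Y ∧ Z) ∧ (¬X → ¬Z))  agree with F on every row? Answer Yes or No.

Yes

Check the formula against F row by row:
  X=0, Y=0, Z=0: formula gives 0, F = 0 ✓
  X=0, Y=0, Z=1: formula gives 1, F = 1 ✓
  X=0, Y=1, Z=0: formula gives 0, F = 0 ✓
  X=0, Y=1, Z=1: formula gives 1, F = 1 ✓
  X=1, Y=0, Z=0: formula gives 0, F = 0 ✓
  … (the remaining 3 rows also agree.)
No disagreement on any input; they are logically equivalent.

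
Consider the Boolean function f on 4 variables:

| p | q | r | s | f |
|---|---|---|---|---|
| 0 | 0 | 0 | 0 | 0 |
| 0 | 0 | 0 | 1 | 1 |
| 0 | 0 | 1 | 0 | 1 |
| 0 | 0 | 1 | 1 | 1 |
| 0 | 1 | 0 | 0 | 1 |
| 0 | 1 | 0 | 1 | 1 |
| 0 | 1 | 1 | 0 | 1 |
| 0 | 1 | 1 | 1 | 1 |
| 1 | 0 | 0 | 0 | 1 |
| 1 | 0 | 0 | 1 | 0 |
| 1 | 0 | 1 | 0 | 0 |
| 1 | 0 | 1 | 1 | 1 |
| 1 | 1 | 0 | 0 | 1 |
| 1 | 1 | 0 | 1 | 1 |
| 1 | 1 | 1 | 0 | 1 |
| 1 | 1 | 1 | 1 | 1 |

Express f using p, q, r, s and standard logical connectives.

f is 0 on only 3 rows — (0,0,0,0), (1,0,0,1), (1,0,1,0). Writing each as a minterm (¬p·¬q·¬r·¬s, p·¬q·¬r·s, p·¬q·r·¬s) and OR-ing them characterizes exactly where f=0, so f is the negation of that disjunction.

f(p, q, r, s) = ¬(((((¬p ∧ ¬q) ∧ ¬r) ∧ ¬s) ∨ (((p ∧ ¬q) ∧ ¬r) ∧ s)) ∨ (((p ∧ ¬q) ∧ r) ∧ ¬s))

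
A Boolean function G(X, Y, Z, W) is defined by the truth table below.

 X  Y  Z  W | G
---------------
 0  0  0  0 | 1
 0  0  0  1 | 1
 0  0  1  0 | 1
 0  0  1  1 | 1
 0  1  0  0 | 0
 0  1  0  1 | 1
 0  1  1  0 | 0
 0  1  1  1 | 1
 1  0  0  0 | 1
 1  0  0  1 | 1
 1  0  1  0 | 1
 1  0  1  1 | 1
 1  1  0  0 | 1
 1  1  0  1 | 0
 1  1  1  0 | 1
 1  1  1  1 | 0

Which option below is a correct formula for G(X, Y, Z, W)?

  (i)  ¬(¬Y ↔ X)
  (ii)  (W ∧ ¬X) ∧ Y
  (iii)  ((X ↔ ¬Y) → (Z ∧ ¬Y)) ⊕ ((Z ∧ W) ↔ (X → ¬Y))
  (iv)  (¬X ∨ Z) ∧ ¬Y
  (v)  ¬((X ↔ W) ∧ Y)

v

(i) fails at (0,1,0,1): the formula yields 0, G is 1.
(ii) fails at (0,0,0,0): the formula yields 0, G is 1.
(iii) fails at (0,0,1,1): the formula yields 0, G is 1.
(iv) fails at (0,1,0,1): the formula yields 0, G is 1.
That leaves (v). Evaluating it on every row reproduces the table of G exactly.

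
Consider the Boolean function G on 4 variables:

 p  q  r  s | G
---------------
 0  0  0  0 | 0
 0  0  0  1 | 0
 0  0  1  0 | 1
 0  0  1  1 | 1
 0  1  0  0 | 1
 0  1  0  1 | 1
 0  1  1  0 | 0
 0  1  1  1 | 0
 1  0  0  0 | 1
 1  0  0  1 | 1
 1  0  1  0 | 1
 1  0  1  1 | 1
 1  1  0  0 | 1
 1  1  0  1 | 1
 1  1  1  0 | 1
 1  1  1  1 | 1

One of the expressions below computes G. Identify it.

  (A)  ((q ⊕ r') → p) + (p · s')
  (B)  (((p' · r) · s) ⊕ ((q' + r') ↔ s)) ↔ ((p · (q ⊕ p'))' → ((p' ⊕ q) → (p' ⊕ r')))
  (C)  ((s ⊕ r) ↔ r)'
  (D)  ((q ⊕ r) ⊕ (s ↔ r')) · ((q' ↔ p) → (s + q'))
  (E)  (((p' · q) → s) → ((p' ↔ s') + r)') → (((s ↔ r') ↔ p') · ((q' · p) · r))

A

(B) disagrees with G on (0,0,0,0) (formula → 1, table → 0); rule it out.
(C) disagrees with G on (0,0,0,1) (formula → 1, table → 0); rule it out.
(D) disagrees with G on (0,0,0,1) (formula → 1, table → 0); rule it out.
(E) disagrees with G on (0,0,0,0) (formula → 1, table → 0); rule it out.
That leaves (A). Evaluating it on every row reproduces the table of G exactly.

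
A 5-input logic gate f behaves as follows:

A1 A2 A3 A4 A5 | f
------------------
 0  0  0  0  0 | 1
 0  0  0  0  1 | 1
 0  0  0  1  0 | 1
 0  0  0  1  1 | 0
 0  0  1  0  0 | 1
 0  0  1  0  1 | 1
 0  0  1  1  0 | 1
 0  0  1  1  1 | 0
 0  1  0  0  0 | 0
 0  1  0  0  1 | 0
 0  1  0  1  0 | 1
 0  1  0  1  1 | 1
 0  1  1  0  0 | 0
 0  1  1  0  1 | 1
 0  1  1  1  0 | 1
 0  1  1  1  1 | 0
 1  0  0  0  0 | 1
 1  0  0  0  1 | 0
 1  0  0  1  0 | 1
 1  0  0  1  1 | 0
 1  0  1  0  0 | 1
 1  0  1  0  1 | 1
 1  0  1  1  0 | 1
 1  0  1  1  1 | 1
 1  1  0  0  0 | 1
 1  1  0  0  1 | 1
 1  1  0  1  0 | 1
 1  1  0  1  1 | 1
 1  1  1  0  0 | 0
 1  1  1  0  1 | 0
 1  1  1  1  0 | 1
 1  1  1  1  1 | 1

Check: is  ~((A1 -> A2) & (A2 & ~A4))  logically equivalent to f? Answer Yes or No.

No

Test each input against both f and the formula:
  A1=0, A2=0, A3=0, A4=0, A5=0: formula gives 1, f = 1 ✓
  A1=0, A2=0, A3=0, A4=0, A5=1: formula gives 1, f = 1 ✓
  A1=0, A2=0, A3=0, A4=1, A5=0: formula gives 1, f = 1 ✓
  A1=0, A2=0, A3=0, A4=1, A5=1: formula gives 1, but f = 0 ✗
Row (0,0,0,1,1) is a counterexample, so the formula is not equivalent to f.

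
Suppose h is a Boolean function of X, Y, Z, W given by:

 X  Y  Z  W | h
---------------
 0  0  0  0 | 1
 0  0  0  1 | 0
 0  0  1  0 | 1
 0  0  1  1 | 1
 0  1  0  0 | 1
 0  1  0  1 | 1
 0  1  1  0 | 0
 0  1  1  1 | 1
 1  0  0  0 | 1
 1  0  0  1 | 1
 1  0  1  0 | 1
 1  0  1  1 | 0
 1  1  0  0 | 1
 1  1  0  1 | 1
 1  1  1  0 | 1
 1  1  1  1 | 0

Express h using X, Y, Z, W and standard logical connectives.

h(X, Y, Z, W) = NOT ((((((NOT X AND NOT Y) AND NOT Z) AND W) OR (((NOT X AND Y) AND Z) AND NOT W)) OR (((X AND NOT Y) AND Z) AND W)) OR (((X AND Y) AND Z) AND W))

There are just 4 zero rows: (0,0,0,1), (0,1,1,0), (1,0,1,1), (1,1,1,1). Their minterms are ¬X·¬Y·¬Z·W, ¬X·Y·Z·¬W, X·¬Y·Z·W, X·Y·Z·W; the OR of those covers precisely the 0-outputs, and negating it yields h.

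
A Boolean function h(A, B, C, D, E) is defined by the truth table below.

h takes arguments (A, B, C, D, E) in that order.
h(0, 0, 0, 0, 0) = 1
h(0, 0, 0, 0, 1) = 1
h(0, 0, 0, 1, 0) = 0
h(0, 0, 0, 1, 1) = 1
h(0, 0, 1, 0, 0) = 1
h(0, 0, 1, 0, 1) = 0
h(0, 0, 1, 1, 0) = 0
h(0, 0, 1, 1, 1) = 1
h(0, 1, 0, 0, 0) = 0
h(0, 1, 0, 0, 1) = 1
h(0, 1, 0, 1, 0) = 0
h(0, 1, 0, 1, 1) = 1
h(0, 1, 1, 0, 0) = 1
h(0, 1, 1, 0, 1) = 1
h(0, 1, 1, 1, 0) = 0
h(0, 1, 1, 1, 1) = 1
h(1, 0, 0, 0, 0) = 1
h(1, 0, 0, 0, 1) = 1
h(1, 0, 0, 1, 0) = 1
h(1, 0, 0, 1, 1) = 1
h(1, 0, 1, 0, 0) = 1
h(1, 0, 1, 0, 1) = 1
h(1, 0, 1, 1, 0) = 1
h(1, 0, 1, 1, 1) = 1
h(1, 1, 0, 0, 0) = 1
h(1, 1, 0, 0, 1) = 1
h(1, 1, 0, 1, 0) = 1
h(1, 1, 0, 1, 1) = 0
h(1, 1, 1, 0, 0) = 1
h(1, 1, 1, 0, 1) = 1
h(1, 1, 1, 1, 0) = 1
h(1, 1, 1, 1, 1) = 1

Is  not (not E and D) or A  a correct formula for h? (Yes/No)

No

Evaluate not (not E and D) or A on each row and compare to h:
  A=0, B=0, C=0, D=0, E=0: formula gives 1, h = 1 ✓
  A=0, B=0, C=0, D=0, E=1: formula gives 1, h = 1 ✓
  A=0, B=0, C=0, D=1, E=0: formula gives 0, h = 0 ✓
  A=0, B=0, C=0, D=1, E=1: formula gives 1, h = 1 ✓
  …
  A=0, B=0, C=1, D=0, E=1: formula gives 1, but h = 0 ✗
Since they disagree at (0,0,1,0,1), the expression is not a correct formula for h.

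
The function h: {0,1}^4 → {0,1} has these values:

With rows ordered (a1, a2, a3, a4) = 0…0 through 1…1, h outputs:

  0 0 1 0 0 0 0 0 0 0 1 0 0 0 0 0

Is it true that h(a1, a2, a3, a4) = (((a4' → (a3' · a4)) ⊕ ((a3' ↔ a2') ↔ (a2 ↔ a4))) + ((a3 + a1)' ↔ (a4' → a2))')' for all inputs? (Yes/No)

Yes

Check the formula against h row by row:
  a1=0, a2=0, a3=0, a4=0: formula gives 0, h = 0 ✓
  a1=0, a2=0, a3=0, a4=1: formula gives 0, h = 0 ✓
  a1=0, a2=0, a3=1, a4=0: formula gives 1, h = 1 ✓
  a1=0, a2=0, a3=1, a4=1: formula gives 0, h = 0 ✓
  … (the remaining 12 rows also agree.)
Every row agrees, so the formula is equivalent.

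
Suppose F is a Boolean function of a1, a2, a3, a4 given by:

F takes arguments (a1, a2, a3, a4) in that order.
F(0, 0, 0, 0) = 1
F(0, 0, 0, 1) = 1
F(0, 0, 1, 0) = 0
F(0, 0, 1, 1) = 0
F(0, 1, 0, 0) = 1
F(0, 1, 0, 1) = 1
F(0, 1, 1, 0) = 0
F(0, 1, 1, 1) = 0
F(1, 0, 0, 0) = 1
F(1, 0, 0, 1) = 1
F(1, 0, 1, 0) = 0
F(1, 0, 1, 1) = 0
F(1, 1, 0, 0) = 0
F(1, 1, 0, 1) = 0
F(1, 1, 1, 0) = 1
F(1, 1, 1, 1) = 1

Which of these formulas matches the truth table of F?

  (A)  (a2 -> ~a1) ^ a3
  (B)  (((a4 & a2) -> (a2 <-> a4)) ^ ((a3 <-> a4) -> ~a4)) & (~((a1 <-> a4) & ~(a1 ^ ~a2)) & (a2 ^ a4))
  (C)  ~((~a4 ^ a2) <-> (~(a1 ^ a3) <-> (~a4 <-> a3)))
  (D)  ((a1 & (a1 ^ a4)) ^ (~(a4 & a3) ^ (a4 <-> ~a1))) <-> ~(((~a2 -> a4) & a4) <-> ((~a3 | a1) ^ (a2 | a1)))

A

(B) fails at (0,0,0,0): the formula yields 0, F is 1.
(C) fails at (0,0,1,0): the formula yields 1, F is 0.
(D) fails at (0,0,1,1): the formula yields 1, F is 0.
(A) is the remaining candidate, and it agrees with F on all 16 inputs.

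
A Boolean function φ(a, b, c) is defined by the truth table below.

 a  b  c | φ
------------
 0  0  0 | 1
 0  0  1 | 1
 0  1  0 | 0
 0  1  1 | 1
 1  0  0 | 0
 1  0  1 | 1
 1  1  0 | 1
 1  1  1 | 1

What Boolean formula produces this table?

The 0-rows are (0,1,0), (1,0,0). Take each as a conjunction (¬a·b·¬c, a·¬b·¬c), form their disjunction, and complement — that gives a formula that is 1 everywhere φ is.

φ(a, b, c) = (((a' · b) · c') + ((a · b') · c'))'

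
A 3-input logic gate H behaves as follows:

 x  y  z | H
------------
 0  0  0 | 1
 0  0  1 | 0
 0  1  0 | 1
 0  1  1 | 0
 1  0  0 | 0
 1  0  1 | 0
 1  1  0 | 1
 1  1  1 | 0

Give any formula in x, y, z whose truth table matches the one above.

H=1 on 3 inputs: (0,0,0), (0,1,0), (1,1,0). Reading each as a conjunction of literals (¬x·¬y·¬z, ¬x·y·¬z, x·y·¬z) and taking the OR gives the canonical DNF.

H(x, y, z) = (((~x & ~y) & ~z) | ((~x & y) & ~z)) | ((x & y) & ~z)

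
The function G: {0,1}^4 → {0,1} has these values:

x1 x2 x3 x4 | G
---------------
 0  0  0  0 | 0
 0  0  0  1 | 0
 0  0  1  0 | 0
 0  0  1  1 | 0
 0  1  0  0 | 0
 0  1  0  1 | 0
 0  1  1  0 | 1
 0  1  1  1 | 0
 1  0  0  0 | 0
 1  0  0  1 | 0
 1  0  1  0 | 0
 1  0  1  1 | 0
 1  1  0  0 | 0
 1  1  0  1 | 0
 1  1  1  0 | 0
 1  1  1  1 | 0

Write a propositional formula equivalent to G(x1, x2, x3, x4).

G is 1 on exactly one input, (0,1,1,0), whose minterm is ¬x1·x2·x3·¬x4. So G is just that conjunction.

G(x1, x2, x3, x4) = ((x1' · x2) · x3) · x4'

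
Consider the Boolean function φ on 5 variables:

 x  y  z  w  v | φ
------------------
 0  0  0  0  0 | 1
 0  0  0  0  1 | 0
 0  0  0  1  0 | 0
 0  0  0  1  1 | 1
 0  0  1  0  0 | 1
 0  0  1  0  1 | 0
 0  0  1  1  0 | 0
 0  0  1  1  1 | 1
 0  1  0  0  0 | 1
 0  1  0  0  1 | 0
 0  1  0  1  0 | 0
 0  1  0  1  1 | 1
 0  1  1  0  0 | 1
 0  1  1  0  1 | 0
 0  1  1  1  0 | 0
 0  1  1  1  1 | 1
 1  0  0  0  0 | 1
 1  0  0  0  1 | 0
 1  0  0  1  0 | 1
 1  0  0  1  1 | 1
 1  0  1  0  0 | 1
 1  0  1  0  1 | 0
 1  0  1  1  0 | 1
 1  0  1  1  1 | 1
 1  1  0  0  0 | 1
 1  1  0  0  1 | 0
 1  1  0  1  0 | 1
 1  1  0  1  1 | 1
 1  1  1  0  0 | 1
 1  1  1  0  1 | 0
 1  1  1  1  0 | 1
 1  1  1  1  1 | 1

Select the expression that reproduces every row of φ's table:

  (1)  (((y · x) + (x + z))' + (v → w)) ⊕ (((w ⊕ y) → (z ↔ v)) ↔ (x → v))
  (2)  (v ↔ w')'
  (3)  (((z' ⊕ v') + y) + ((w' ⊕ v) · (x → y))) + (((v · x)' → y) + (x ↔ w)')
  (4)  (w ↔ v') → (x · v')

4

(1) disagrees with φ on (0,0,0,0,0) (formula → 0, table → 1); rule it out.
(2) disagrees with φ on (1,0,0,1,0) (formula → 0, table → 1); rule it out.
(3) disagrees with φ on (0,0,0,0,1) (formula → 1, table → 0); rule it out.
That leaves (4). Evaluating it on every row reproduces the table of φ exactly.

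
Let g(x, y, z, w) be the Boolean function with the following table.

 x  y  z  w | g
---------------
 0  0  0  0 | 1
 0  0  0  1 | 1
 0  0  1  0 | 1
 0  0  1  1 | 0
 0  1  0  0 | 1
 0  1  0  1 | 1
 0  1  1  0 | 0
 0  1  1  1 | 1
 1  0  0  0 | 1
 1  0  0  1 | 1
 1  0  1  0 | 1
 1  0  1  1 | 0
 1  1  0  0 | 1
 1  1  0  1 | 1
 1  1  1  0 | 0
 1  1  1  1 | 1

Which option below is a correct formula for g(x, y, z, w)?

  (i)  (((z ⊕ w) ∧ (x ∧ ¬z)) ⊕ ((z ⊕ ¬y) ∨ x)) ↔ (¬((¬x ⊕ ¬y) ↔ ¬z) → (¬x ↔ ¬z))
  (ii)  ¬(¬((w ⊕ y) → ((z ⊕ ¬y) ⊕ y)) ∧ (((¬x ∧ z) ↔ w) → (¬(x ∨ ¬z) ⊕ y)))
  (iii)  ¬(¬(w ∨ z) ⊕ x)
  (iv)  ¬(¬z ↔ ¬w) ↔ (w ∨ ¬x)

ii

(i): at (0,0,1,0) it gives 0, but g = 1 — eliminated.
(iii): at (0,0,0,0) it gives 0, but g = 1 — eliminated.
(iv): at (0,0,0,0) it gives 0, but g = 1 — eliminated.
(ii) is the remaining candidate, and it agrees with g on all 16 inputs.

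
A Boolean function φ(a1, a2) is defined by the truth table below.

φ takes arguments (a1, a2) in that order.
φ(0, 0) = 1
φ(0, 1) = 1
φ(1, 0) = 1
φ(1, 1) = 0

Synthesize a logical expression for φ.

The output is 0 only when every input is 1 — NAND of all inputs.

φ(a1, a2) = NOT (a1 AND a2)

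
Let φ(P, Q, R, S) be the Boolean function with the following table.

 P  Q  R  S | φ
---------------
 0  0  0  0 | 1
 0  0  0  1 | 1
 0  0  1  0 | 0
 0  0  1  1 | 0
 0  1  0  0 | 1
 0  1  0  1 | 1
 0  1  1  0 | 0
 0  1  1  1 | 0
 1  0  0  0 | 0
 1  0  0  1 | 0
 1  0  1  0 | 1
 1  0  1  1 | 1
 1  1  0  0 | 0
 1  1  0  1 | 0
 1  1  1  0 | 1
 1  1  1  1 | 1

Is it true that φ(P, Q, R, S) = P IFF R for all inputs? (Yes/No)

Yes

Test each input against both φ and the formula:
  P=0, Q=0, R=0, S=0: formula gives 1, φ = 1 ✓
  P=0, Q=0, R=0, S=1: formula gives 1, φ = 1 ✓
  P=0, Q=0, R=1, S=0: formula gives 0, φ = 0 ✓
  P=0, Q=0, R=1, S=1: formula gives 0, φ = 0 ✓
  … (the remaining 12 rows also agree.)
No disagreement on any input; they are logically equivalent.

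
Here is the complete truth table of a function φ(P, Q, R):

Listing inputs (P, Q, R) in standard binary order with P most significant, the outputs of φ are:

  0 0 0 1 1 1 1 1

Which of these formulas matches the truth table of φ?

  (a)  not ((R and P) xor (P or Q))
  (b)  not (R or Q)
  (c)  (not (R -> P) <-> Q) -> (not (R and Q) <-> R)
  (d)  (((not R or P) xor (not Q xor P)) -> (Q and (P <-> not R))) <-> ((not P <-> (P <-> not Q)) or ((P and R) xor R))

(a): at (0,0,0) it gives 1, but φ = 0 — eliminated.
(b): at (0,0,0) it gives 1, but φ = 0 — eliminated.
(c): at (0,0,1) it gives 1, but φ = 0 — eliminated.
(d) is the remaining candidate, and it agrees with φ on all 8 inputs.

d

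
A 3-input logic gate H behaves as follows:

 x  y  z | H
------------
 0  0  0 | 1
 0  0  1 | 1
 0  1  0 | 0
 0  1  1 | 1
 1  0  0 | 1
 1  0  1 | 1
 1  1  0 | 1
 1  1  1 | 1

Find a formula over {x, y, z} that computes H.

H(x, y, z) = ~((~x & y) & ~z)

H is 0 on exactly one input, (0,1,0), whose minterm is ¬x·y·¬z. So H is the negation of that single conjunction.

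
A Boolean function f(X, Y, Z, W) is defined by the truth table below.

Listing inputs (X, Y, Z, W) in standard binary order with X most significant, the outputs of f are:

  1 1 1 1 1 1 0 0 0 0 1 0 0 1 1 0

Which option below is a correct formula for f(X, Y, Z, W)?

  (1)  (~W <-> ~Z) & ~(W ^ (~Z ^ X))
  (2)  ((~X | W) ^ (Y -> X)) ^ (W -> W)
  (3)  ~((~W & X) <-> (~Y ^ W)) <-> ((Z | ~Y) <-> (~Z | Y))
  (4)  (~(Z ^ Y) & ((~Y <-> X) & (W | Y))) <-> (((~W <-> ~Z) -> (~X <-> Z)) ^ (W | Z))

4

(1) disagrees with f on (0,0,0,0) (formula → 0, table → 1); rule it out.
(2) disagrees with f on (0,1,0,0) (formula → 0, table → 1); rule it out.
(3) disagrees with f on (0,0,0,1) (formula → 0, table → 1); rule it out.
That leaves (4). Evaluating it on every row reproduces the table of f exactly.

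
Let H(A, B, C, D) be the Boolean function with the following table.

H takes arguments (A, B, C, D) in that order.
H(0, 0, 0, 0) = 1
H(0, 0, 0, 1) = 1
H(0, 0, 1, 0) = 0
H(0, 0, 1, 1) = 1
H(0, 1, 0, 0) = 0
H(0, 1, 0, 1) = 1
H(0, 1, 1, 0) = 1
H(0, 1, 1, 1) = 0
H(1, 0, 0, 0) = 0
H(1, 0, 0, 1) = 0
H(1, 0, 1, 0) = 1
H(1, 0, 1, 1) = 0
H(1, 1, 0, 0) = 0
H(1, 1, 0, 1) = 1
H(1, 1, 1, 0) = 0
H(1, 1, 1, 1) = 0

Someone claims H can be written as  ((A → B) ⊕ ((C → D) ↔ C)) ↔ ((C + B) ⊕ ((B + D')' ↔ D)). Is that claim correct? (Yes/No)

Test each input against both H and the formula:
  A=0, B=0, C=0, D=0: formula gives 1, H = 1 ✓
  A=0, B=0, C=0, D=1: formula gives 1, H = 1 ✓
  A=0, B=0, C=1, D=0: formula gives 0, H = 0 ✓
  A=0, B=0, C=1, D=1: formula gives 1, H = 1 ✓
  …
  A=0, B=1, C=1, D=0: formula gives 0, but H = 1 ✗
A single disagreement suffices: at (0,1,1,0) they differ, so the formula does not compute H.

No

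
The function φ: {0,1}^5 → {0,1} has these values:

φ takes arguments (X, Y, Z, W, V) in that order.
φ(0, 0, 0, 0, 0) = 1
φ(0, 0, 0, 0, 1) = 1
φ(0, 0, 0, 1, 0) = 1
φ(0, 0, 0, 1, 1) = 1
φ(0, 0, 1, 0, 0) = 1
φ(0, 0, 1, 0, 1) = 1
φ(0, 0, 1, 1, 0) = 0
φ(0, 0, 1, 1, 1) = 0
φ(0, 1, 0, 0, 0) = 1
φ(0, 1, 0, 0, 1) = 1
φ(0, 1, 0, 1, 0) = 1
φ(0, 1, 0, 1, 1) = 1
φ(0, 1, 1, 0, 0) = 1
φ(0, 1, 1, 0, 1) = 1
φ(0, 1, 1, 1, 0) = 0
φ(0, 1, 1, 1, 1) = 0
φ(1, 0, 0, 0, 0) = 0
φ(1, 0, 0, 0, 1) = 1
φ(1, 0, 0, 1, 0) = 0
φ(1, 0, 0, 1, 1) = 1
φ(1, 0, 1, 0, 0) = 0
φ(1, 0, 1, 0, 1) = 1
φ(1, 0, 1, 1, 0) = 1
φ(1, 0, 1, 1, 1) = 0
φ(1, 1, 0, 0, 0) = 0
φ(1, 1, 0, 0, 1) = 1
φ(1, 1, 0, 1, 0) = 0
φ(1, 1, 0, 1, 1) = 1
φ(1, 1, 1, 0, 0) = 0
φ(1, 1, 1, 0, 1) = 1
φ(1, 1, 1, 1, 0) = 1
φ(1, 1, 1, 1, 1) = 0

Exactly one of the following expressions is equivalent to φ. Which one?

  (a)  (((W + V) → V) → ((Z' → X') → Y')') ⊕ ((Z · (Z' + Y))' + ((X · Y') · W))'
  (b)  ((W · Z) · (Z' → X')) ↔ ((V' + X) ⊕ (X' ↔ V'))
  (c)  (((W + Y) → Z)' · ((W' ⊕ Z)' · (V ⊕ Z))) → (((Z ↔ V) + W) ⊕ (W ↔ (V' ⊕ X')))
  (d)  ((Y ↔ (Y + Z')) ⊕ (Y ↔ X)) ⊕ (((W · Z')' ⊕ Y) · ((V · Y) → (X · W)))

b

(a) fails at (0,0,0,0,0): the formula yields 0, φ is 1.
(c) fails at (0,0,0,1,1): the formula yields 0, φ is 1.
(d) fails at (0,0,0,0,0): the formula yields 0, φ is 1.
That leaves (b). Evaluating it on every row reproduces the table of φ exactly.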